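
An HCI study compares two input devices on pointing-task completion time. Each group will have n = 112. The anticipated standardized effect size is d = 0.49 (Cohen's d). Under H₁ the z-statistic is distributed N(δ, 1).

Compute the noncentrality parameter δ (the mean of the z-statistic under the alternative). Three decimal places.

δ ≈ 3.667

The noncentrality parameter scales effect size by the design's sample-size factor: δ = d·√(n/2) = 0.49 × √(112/2) = 3.6668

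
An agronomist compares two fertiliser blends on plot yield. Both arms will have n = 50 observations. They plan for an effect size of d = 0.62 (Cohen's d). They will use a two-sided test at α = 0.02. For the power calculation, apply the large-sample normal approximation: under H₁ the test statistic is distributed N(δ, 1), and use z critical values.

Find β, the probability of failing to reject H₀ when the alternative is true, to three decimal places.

β ≈ 0.220

Noncentrality parameter: δ = d·√(n/2) = 0.62 × √(50/2) = 3.1000
Critical value for a two-sided test at α = 0.02: z_{α/2} = 2.326.
Power = Φ(δ − 2.326) + Φ(−δ − 2.326) = Φ(0.774) + Φ(-5.426) = 0.7804 + 0.0000 = 0.7804.
Type II error: β = 1 − power = 1 − 0.7804 = 0.2196.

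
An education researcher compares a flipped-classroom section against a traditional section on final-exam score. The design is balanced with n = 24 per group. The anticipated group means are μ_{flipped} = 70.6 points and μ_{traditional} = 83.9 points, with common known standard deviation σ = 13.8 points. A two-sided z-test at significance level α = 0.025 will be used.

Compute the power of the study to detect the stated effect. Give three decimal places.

Power ≈ 0.864

Standardized effect: d = |μ_{flipped} − μ_{traditional}| / σ = |70.6 − 83.9| / 13.8 = 0.9638
Noncentrality parameter: δ = d·√(n/2) = 0.9638 × √(24/2) = 3.3386
Two-sided α = 0.025 → critical value z_{0.0125} = 2.241.
Power = Φ(δ − 2.241) + Φ(−δ − 2.241) = Φ(1.097) + Φ(-5.580) = 0.8637 + 0.0000 = 0.8637.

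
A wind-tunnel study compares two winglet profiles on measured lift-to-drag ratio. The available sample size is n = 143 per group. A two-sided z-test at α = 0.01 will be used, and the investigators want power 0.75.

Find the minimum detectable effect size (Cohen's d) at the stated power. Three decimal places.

d ≈ 0.384

Required noncentrality: δ = z_{0.005} + z_{0.25} = 2.576 + 0.674 = 3.250.
(Lower-tail contribution to power is negligible for δ > 0.)
δ = d·√(n/2) ⇒ d = δ/√(n/2) = 3.250/√(143/2) = 0.3844.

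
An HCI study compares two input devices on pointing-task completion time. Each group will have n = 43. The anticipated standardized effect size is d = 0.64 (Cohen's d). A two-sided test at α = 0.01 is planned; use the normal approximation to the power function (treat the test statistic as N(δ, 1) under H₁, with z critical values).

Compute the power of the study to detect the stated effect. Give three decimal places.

Power ≈ 0.652

Noncentrality parameter: δ = d·√(n/2) = 0.64 × √(43/2) = 2.9676
Critical value for a two-sided test at α = 0.01: z_{α/2} = 2.576.
Power = Φ(δ − 2.576) + Φ(−δ − 2.576) = Φ(0.392) + Φ(-5.543) = 0.6524 + 0.0000 = 0.6524.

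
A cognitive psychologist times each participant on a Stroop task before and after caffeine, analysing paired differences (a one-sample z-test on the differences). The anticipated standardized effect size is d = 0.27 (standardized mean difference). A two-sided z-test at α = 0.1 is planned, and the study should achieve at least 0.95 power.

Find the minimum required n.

n = 149

Set Φ(δ − 1.645) = 0.95; then δ − 1.645 = Φ⁻¹(0.95) = 1.645, giving δ = 3.290.
(Ignoring the negligible lower-tail rejection probability gives the usual closed-form inversion.)
δ = d·√n ⇒ n = (δ/d)² = (3.290 / 0.27)² = 148.45.
Round up to the next whole unit.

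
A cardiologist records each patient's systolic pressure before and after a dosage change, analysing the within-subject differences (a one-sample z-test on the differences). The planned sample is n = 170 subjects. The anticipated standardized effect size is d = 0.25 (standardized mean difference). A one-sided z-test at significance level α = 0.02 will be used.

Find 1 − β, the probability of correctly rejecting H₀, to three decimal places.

Noncentrality parameter: δ = d·√n = 0.25 × √170 = 3.2596
One-sided α = 0.02 → critical value z_{0.02} = 2.054.
Power = Φ(δ − 2.054) = Φ(1.206) = 0.8861.

Power ≈ 0.886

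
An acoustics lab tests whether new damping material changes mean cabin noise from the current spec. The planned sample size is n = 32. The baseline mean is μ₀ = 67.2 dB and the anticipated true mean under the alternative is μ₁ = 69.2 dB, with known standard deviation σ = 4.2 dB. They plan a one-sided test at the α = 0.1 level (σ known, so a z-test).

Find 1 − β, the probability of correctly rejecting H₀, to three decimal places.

Standardized effect: d = |μ₁ − μ₀| / σ = |69.2 − 67.2| / 4.2 = 0.4762
Noncentrality parameter: δ = d·√n = 0.4762 × √32 = 2.6937
Critical value for a one-sided test at α = 0.1: z_α = 1.282.
Power = P(Z > 1.282 − δ) = Φ(1.412) = 0.9211.

Power ≈ 0.921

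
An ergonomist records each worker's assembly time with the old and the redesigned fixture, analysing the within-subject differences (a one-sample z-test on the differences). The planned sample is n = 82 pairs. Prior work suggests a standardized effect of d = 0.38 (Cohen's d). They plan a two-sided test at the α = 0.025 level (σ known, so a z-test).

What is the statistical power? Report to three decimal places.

Noncentrality parameter: δ = d·√n = 0.38 × √82 = 3.4410
Two-sided α = 0.025 → critical value z_{0.0125} = 2.241.
Power = Φ(δ − 2.241) + Φ(−δ − 2.241) = Φ(1.200) + Φ(-5.682) = 0.8849 + 0.0000 = 0.8849.

Power ≈ 0.885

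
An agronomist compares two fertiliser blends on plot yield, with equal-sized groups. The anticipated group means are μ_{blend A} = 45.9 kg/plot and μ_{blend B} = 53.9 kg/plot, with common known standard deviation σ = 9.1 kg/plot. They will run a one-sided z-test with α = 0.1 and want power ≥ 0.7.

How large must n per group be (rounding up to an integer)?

Standardized effect: d = |μ_{blend A} − μ_{blend B}| / σ = |45.9 − 53.9| / 9.1 = 0.8791
For power 0.7 need Φ(δ − z_{0.1}) = 0.7, so δ = z_{0.1} + z_{0.30} = 1.282 + 0.524 = 1.806.
δ = d·√(n/2) ⇒ n = 2(δ/d)² = 2 × (1.806 / 0.8791)² = 8.44.
Rounding up, n = 9 per group.

n = 9 per group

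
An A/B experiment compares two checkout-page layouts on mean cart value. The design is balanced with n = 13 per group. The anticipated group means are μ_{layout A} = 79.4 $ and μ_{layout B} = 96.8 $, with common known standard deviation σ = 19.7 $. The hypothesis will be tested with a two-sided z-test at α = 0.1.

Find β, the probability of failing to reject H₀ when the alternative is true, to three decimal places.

β ≈ 0.272

Standardized effect: d = |μ_{layout A} − μ_{layout B}| / σ = |79.4 − 96.8| / 19.7 = 0.8832
Noncentrality parameter: δ = d·√(n/2) = 0.8832 × √(13/2) = 2.2519
Two-sided α = 0.1 → critical value z_{0.05} = 1.645.
Power = Φ(δ − 1.645) + Φ(−δ − 1.645) = Φ(0.607) + Φ(-3.897) = 0.7281 + 0.0000 = 0.7281.
Type II error: β = 1 − power = 1 − 0.7281 = 0.2719.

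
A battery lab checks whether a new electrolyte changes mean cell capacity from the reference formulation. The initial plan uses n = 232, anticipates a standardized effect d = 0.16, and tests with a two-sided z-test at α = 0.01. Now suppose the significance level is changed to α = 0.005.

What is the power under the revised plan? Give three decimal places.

δ = d·√n = 0.16 × √232 = 2.4370 (unchanged). New critical value: z_{0.0025} = 2.807.
Revised power = Φ(δ − 2.807) + Φ(−δ − 2.807) = Φ(-0.370) + Φ(-5.244) = 0.3557 + 0.0000 = 0.3557.

Power ≈ 0.356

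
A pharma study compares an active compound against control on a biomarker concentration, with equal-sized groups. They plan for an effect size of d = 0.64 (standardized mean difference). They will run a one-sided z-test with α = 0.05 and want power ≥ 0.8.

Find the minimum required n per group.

n = 31 per group

Set Φ(δ − 1.645) = 0.8; then δ − 1.645 = Φ⁻¹(0.8) = 0.842, giving δ = 2.486.
δ = d·√(n/2) ⇒ n = 2(δ/d)² = 2 × (2.486 / 0.64)² = 30.19.
Round up to the next whole unit.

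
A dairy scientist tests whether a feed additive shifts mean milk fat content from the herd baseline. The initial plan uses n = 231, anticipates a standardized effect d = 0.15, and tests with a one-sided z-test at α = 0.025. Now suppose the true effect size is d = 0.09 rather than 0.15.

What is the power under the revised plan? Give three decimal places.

Power ≈ 0.277

With d = 0.09: δ = d·√n = 0.09 × √231 = 1.3679. Critical value z_{0.025} = 1.960.
Revised power = Φ(δ − 1.960) = Φ(-0.592) = 0.2769.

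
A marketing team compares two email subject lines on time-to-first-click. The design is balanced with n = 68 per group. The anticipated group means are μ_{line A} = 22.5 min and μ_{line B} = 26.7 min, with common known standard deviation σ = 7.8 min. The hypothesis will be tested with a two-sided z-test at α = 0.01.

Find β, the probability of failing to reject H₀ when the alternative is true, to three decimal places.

β ≈ 0.286

Standardized effect: d = |μ_{line A} − μ_{line B}| / σ = |22.5 − 26.7| / 7.8 = 0.5385
Noncentrality parameter: λ = d·√(n/2) = 0.5385 × √(68/2) = 3.1397
Two-sided α = 0.01 → critical value z_{0.005} = 2.576.
Power = Φ(λ − 2.576) + Φ(−λ − 2.576) = Φ(0.564) + Φ(-5.716) = 0.7136 + 0.0000 = 0.7136.
Type II error: β = 1 − power = 1 − 0.7136 = 0.2864.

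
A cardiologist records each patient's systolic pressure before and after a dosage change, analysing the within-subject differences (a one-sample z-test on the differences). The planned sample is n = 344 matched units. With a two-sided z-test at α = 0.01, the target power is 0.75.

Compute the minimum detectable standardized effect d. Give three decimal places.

Need Φ(δ − 2.576) = 0.75, so δ = 2.576 + 0.674 = 3.250.
(The second rejection-region term Φ(−δ − z_{α/2}) is negligible and dropped.)
δ = d·√n ⇒ d = δ/√n = 3.250/√344 = 0.1752.

d ≈ 0.175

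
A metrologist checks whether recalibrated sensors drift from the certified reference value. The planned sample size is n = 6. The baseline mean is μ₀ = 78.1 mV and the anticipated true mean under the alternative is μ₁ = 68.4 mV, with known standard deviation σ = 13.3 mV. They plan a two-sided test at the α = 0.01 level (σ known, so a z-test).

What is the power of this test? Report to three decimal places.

Standardized effect: d = |μ₁ − μ₀| / σ = |68.4 − 78.1| / 13.3 = 0.7293
Noncentrality parameter: λ = d·√n = 0.7293 × √6 = 1.7865
Critical value for a two-sided test at α = 0.01: z_{α/2} = 2.576.
Power = Φ(λ − 2.576) + Φ(−λ − 2.576) = Φ(-0.789) + Φ(-4.362) = 0.2150 + 0.0000 = 0.2150.

Power ≈ 0.215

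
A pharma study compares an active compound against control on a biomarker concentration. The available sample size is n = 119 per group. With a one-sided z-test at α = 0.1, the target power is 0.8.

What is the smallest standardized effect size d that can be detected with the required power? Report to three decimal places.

Required noncentrality: δ = z_{0.1} + z_{0.20} = 1.282 + 0.842 = 2.123.
δ = d·√(n/2) ⇒ d = δ/√(n/2) = 2.123/√(119/2) = 0.2752.

d ≈ 0.275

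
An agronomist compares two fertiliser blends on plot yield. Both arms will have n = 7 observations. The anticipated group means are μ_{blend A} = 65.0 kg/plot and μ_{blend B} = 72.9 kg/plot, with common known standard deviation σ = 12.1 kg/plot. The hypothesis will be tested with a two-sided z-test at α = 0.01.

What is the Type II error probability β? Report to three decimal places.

β ≈ 0.912

Standardized effect: d = |μ_{blend A} − μ_{blend B}| / σ = |65.0 − 72.9| / 12.1 = 0.6529
Noncentrality parameter: δ = d·√(n/2) = 0.6529 × √(7/2) = 1.2215
Two-sided α = 0.01 → critical value z_{0.005} = 2.576.
Power = Φ(δ − 2.576) + Φ(−δ − 2.576) = Φ(-1.354) + Φ(-3.797) = 0.0878 + 0.0001 = 0.0879.
Type II error: β = 1 − power = 1 − 0.0879 = 0.9121.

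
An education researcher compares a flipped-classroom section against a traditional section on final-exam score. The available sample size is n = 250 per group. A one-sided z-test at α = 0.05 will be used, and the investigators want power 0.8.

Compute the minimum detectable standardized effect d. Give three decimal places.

d ≈ 0.222

Need Φ(δ − 1.645) = 0.8, so δ = 1.645 + 0.842 = 2.486.
δ = d·√(n/2) ⇒ d = δ/√(n/2) = 2.486/√(250/2) = 0.2224.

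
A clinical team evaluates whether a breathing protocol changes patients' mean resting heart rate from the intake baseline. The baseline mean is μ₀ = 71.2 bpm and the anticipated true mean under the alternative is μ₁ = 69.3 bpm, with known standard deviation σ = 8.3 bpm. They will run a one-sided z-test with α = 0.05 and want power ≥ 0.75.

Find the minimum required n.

n = 103

Standardized effect: d = |μ₁ − μ₀| / σ = |69.3 − 71.2| / 8.3 = 0.2289
For power 0.75 need Φ(δ − z_{0.05}) = 0.75, so δ = z_{0.05} + z_{0.25} = 1.645 + 0.674 = 2.319.
δ = d·√n ⇒ n = (δ/d)² = (2.319 / 0.2289)² = 102.65.
Rounding up, n = 103.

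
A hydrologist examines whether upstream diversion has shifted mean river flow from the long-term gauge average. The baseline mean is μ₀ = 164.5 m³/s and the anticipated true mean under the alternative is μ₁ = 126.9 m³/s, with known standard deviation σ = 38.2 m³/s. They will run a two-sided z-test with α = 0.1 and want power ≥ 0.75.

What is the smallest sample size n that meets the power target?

Standardized effect: d = |μ₁ − μ₀| / σ = |126.9 − 164.5| / 38.2 = 0.9843
For power 0.75 need Φ(δ − z_{0.05}) = 0.75, so δ = z_{0.05} + z_{0.25} = 1.645 + 0.674 = 2.319.
(For δ > 0 the lower-tail rejection region contributes negligibly to power, so the one-term inversion is standard.)
δ = d·√n ⇒ n = (δ/d)² = (2.319 / 0.9843)² = 5.55.
Rounding up, n = 6.

n = 6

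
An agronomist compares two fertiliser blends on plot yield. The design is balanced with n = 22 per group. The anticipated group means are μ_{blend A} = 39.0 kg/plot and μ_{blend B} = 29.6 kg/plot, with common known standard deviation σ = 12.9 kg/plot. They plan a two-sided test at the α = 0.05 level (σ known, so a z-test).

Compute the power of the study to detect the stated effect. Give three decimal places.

Power ≈ 0.676

Standardized effect: d = |μ_{blend A} − μ_{blend B}| / σ = |39.0 − 29.6| / 12.9 = 0.7287
Noncentrality parameter: δ = d·√(n/2) = 0.7287 × √(22/2) = 2.4168
Critical value for a two-sided test at α = 0.05: z_{α/2} = 1.960.
Power = Φ(δ − 1.960) + Φ(−δ − 1.960) = Φ(0.457) + Φ(-4.377) = 0.6761 + 0.0000 = 0.6761.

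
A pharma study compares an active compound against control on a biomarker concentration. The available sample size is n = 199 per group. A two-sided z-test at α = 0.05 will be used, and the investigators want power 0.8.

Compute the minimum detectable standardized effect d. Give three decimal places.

d ≈ 0.281

Required noncentrality: δ = z_{0.025} + z_{0.20} = 1.960 + 0.842 = 2.802.
(The second rejection-region term Φ(−δ − z_{α/2}) is negligible and dropped.)
δ = d·√(n/2) ⇒ d = δ/√(n/2) = 2.802/√(199/2) = 0.2809.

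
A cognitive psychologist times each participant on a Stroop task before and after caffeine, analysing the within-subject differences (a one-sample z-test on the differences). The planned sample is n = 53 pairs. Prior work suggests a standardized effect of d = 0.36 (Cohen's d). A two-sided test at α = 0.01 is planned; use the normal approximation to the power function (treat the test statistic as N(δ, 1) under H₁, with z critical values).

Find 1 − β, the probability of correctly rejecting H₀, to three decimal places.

Power ≈ 0.518

Noncentrality parameter: δ = d·√n = 0.36 × √53 = 2.6208
Two-sided α = 0.01 → critical value z_{0.005} = 2.576.
Power = Φ(δ − 2.576) + Φ(−δ − 2.576) = Φ(0.045) + Φ(-5.197) = 0.5180 + 0.0000 = 0.5180.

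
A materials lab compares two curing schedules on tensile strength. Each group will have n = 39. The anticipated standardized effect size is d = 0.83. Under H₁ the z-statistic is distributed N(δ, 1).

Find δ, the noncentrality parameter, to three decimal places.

δ ≈ 3.665

The noncentrality parameter scales effect size by the design's sample-size factor: δ = d·√(n/2) = 0.83 × √(39/2) = 3.6652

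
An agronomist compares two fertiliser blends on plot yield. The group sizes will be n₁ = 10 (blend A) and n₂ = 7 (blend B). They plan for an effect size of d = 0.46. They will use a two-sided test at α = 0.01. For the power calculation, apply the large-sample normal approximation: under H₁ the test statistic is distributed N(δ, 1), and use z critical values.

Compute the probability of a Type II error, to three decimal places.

β ≈ 0.950

Noncentrality parameter: δ = d / √(1/n₁ + 1/n₂) = 0.46 / √(1/10 + 1/7) = 0.9334
Critical value for a two-sided test at α = 0.01: z_{α/2} = 2.576.
Power = Φ(δ − 2.576) + Φ(−δ − 2.576) = Φ(-1.642) + Φ(-3.509) = 0.0503 + 0.0002 = 0.0505.
Type II error: β = 1 − power = 1 − 0.0505 = 0.9495.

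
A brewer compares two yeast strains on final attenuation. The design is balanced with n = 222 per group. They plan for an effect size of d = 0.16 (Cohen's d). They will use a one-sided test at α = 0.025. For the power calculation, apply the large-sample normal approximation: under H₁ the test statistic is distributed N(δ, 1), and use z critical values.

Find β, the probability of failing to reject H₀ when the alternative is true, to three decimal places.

β ≈ 0.608

Noncentrality parameter: δ = d·√(n/2) = 0.16 × √(222/2) = 1.6857
Critical value for a one-sided test at α = 0.025: z_α = 1.960.
Power = Φ(δ − 1.960) = Φ(-0.274) = 0.3919.
Type II error: β = 1 − power = 1 − 0.3919 = 0.6081.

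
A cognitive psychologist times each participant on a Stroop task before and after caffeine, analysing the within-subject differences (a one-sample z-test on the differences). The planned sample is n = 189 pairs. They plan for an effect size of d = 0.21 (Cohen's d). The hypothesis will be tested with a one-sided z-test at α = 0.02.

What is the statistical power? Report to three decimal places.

Noncentrality parameter: δ = d·√n = 0.21 × √189 = 2.8870
One-sided α = 0.02 → critical value z_{0.02} = 2.054.
Power = P(Z > 2.054 − δ) = Φ(0.833) = 0.7977.

Power ≈ 0.798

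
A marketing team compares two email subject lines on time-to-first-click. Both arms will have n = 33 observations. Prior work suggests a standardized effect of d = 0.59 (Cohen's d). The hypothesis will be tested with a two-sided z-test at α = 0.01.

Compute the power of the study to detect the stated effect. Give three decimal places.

Noncentrality parameter: λ = d·√(n/2) = 0.59 × √(33/2) = 2.3966
Two-sided α = 0.01 → critical value z_{0.005} = 2.576.
Power = Φ(λ − 2.576) + Φ(−λ − 2.576) = Φ(-0.179) + Φ(-4.972) = 0.4289 + 0.0000 = 0.4289.

Power ≈ 0.429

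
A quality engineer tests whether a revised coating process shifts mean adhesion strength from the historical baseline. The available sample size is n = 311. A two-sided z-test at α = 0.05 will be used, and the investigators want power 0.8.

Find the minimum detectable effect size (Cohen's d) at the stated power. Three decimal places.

d ≈ 0.159

Required noncentrality: δ = z_{0.025} + z_{0.20} = 1.960 + 0.842 = 2.802.
(The second rejection-region term Φ(−δ − z_{α/2}) is negligible and dropped.)
δ = d·√n ⇒ d = δ/√n = 2.802/√311 = 0.1589.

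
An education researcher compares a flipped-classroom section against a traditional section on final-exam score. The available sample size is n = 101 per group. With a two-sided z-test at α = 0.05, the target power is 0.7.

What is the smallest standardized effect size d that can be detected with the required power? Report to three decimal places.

d ≈ 0.350

Need Φ(δ − 1.960) = 0.7, so δ = 1.960 + 0.524 = 2.484.
(Lower-tail contribution to power is negligible for δ > 0.)
δ = d·√(n/2) ⇒ d = δ/√(n/2) = 2.484/√(101/2) = 0.3496.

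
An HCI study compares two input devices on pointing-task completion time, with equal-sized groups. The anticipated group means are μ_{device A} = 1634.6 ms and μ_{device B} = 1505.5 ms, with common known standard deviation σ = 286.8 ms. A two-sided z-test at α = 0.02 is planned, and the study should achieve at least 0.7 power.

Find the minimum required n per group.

Standardized effect: d = |μ_{device A} − μ_{device B}| / σ = |1634.6 − 1505.5| / 286.8 = 0.4501
For power 0.7 need Φ(δ − z_{0.01}) = 0.7, so δ = z_{0.01} + z_{0.30} = 2.326 + 0.524 = 2.851.
(For δ > 0 the lower-tail rejection region contributes negligibly to power, so the one-term inversion is standard.)
δ = d·√(n/2) ⇒ n = 2(δ/d)² = 2 × (2.851 / 0.4501)² = 80.21.
Rounding up, n = 81 per group.

n = 81 per group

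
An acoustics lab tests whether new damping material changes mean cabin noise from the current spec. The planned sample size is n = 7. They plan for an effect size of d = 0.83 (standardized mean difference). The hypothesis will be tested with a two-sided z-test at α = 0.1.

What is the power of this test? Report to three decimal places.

Power ≈ 0.709

Noncentrality parameter: δ = d·√n = 0.83 × √7 = 2.1960
Critical value for a two-sided test at α = 0.1: z_{α/2} = 1.645.
Power = Φ(δ − 1.645) + Φ(−δ − 1.645) = Φ(0.551) + Φ(-3.841) = 0.7092 + 0.0001 = 0.7093.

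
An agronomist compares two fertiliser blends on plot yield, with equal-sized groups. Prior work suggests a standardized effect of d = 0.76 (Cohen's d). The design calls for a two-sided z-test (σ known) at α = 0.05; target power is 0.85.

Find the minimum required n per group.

n = 32 per group

Set Φ(δ − 1.960) = 0.85; then δ − 1.960 = Φ⁻¹(0.85) = 1.036, giving δ = 2.996.
(Ignoring the negligible lower-tail rejection probability gives the usual closed-form inversion.)
δ = d·√(n/2) ⇒ n = 2(δ/d)² = 2 × (2.996 / 0.76)² = 31.09.
Round up to the next whole unit.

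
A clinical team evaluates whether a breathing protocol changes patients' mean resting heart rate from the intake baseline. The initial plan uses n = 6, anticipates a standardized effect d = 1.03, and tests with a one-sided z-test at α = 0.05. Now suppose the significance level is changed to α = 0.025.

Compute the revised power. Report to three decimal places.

δ = d·√n = 1.03 × √6 = 2.5230 (unchanged). New critical value: z_{0.025} = 1.960.
Revised power = P(Z > 1.960 − δ) = Φ(0.563) = 0.7133.

Power ≈ 0.713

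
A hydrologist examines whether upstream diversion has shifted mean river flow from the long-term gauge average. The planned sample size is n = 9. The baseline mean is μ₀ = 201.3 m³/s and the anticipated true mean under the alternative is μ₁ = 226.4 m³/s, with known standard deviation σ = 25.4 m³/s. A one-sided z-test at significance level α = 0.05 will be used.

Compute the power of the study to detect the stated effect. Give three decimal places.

Standardized effect: d = |μ₁ − μ₀| / σ = |226.4 − 201.3| / 25.4 = 0.9882
Noncentrality parameter: δ = d·√n = 0.9882 × √9 = 2.9646
Critical value for a one-sided test at α = 0.05: z_α = 1.645.
Power = P(Z > 1.645 − δ) = Φ(1.320) = 0.9065.

Power ≈ 0.907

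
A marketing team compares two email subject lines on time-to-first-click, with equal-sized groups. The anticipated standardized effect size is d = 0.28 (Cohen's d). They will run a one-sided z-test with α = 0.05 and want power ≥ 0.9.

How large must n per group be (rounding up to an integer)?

For power 0.9 need Φ(δ − z_{0.05}) = 0.9, so δ = z_{0.05} + z_{0.10} = 1.645 + 1.282 = 2.926.
δ = d·√(n/2) ⇒ n = 2(δ/d)² = 2 × (2.926 / 0.28)² = 218.47.
Rounding up, n = 219 per group.

n = 219 per group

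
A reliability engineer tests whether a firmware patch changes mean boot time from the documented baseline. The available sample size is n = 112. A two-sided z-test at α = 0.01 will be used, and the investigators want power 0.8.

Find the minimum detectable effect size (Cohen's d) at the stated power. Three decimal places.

d ≈ 0.323

Need Φ(δ − 2.576) = 0.8, so δ = 2.576 + 0.842 = 3.417.
(Lower-tail contribution to power is negligible for δ > 0.)
δ = d·√n ⇒ d = δ/√n = 3.417/√112 = 0.3229.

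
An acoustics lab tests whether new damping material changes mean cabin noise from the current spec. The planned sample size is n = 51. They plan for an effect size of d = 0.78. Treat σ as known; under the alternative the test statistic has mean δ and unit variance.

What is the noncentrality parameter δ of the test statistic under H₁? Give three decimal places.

The noncentrality parameter scales effect size by the design's sample-size factor: δ = d·√n = 0.78 × √51 = 5.5703

δ ≈ 5.570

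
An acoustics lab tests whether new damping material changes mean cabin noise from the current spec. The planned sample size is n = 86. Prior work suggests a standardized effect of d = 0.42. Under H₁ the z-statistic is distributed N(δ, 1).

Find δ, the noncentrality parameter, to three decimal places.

The noncentrality parameter scales effect size by the design's sample-size factor: δ = d·√n = 0.42 × √86 = 3.8949

δ ≈ 3.895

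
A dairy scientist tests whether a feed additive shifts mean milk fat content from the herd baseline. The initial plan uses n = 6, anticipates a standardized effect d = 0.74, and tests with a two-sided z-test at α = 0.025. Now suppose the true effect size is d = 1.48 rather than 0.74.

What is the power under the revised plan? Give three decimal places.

With d = 1.48: δ = d·√n = 1.48 × √6 = 3.6252. Critical value z_{0.0125} = 2.241.
Revised power = Φ(δ − 2.241) + Φ(−δ − 2.241) = Φ(1.384) + Φ(-5.867) = 0.9168 + 0.0000 = 0.9168.

Power ≈ 0.917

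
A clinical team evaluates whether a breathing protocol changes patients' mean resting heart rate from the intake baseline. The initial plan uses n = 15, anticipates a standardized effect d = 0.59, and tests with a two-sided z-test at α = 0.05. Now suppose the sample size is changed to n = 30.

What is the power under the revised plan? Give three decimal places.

With n = 30: δ = d·√n = 0.59 × √30 = 3.2316. Critical value z_{0.025} = 1.960.
Revised power = Φ(δ − 1.960) + Φ(−δ − 1.960) = Φ(1.272) + Φ(-5.192) = 0.8982 + 0.0000 = 0.8982.

Power ≈ 0.898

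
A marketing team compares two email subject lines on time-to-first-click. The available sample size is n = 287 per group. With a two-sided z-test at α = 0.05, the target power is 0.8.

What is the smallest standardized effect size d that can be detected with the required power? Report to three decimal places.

d ≈ 0.234

Need Φ(δ − 1.960) = 0.8, so δ = 1.960 + 0.842 = 2.802.
(The second rejection-region term Φ(−δ − z_{α/2}) is negligible and dropped.)
δ = d·√(n/2) ⇒ d = δ/√(n/2) = 2.802/√(287/2) = 0.2339.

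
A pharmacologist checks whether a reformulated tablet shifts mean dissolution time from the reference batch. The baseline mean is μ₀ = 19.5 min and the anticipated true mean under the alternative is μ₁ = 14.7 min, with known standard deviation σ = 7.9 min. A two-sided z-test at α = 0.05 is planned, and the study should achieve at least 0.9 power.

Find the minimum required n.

Standardized effect: d = |μ₁ − μ₀| / σ = |14.7 − 19.5| / 7.9 = 0.6076
Set Φ(δ − 1.960) = 0.9; then δ − 1.960 = Φ⁻¹(0.9) = 1.282, giving δ = 3.242.
(The Φ(−δ − z_{α/2}) term is vanishingly small for δ > 0 and is dropped in the standard sample-size formula.)
δ = d·√n ⇒ n = (δ/d)² = (3.242 / 0.6076)² = 28.46.
Rounding up, n = 29.

n = 29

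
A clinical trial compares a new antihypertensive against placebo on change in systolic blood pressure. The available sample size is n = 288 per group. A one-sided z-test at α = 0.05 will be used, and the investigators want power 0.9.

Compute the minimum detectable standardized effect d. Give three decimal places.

d ≈ 0.244

Required noncentrality: δ = z_{0.05} + z_{0.10} = 1.645 + 1.282 = 2.926.
δ = d·√(n/2) ⇒ d = δ/√(n/2) = 2.926/√(288/2) = 0.2439.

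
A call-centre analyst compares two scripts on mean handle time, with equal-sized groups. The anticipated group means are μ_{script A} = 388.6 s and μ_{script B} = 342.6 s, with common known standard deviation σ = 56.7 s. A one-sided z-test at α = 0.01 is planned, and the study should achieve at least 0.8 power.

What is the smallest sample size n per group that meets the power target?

Standardized effect: d = |μ_{script A} − μ_{script B}| / σ = |388.6 − 342.6| / 56.7 = 0.8113
For power 0.8 need Φ(δ − z_{0.01}) = 0.8, so δ = z_{0.01} + z_{0.20} = 2.326 + 0.842 = 3.168.
δ = d·√(n/2) ⇒ n = 2(δ/d)² = 2 × (3.168 / 0.8113)² = 30.50.
Rounding up, n = 31 per group.

n = 31 per group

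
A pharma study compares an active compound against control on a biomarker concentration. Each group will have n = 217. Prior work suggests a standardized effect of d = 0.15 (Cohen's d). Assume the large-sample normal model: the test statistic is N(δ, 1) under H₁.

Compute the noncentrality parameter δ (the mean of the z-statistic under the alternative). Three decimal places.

δ = d·√(n/2) = 0.15 × √(217/2) = 1.5624

δ ≈ 1.562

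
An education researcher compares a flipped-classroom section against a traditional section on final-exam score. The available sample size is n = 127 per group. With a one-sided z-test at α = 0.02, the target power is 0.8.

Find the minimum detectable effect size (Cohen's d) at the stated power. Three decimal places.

Need Φ(δ − 2.054) = 0.8, so δ = 2.054 + 0.842 = 2.895.
δ = d·√(n/2) ⇒ d = δ/√(n/2) = 2.895/√(127/2) = 0.3633.

d ≈ 0.363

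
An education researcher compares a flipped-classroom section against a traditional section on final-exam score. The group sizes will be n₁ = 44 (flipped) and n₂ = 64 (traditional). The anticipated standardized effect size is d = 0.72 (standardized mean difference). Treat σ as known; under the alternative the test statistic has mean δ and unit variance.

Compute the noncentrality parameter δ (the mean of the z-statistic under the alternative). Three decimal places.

δ ≈ 3.677

δ = d / √(1/n₁ + 1/n₂) = 0.72 / √(1/44 + 1/64) = 3.6765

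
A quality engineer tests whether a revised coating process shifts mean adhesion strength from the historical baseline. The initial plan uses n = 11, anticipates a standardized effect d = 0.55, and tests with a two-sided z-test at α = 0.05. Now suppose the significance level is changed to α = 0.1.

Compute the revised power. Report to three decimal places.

δ = d·√n = 0.55 × √11 = 1.8241 (unchanged). New critical value: z_{0.05} = 1.645.
Revised power = Φ(δ − 1.645) + Φ(−δ − 1.645) = Φ(0.179) + Φ(-3.469) = 0.5711 + 0.0003 = 0.5714.

Power ≈ 0.571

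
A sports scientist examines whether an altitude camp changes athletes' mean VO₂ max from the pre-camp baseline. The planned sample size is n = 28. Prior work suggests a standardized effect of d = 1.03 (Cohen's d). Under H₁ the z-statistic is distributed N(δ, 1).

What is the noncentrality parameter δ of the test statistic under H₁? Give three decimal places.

δ ≈ 5.450

δ = d·√n = 1.03 × √28 = 5.4502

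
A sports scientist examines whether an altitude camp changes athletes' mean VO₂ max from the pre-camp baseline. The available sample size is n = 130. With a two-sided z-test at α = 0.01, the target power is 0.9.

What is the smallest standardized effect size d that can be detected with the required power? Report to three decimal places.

Required noncentrality: δ = z_{0.005} + z_{0.10} = 2.576 + 1.282 = 3.857.
(The second rejection-region term Φ(−δ − z_{α/2}) is negligible and dropped.)
δ = d·√n ⇒ d = δ/√n = 3.857/√130 = 0.3383.

d ≈ 0.338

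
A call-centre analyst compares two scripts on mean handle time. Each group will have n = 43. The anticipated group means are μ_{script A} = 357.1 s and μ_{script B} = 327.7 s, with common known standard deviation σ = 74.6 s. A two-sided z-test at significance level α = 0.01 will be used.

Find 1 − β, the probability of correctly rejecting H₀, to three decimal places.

Power ≈ 0.227

Standardized effect: d = |μ_{script A} − μ_{script B}| / σ = |357.1 − 327.7| / 74.6 = 0.3941
Noncentrality parameter: δ = d·√(n/2) = 0.3941 × √(43/2) = 1.8274
Two-sided α = 0.01 → critical value z_{0.005} = 2.576.
Power = Φ(δ − 2.576) + Φ(−δ − 2.576) = Φ(-0.748) + Φ(-4.403) = 0.2271 + 0.0000 = 0.2271.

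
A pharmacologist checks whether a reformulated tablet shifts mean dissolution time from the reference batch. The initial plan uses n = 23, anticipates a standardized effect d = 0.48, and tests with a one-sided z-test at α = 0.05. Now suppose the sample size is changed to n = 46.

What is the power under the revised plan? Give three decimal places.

With n = 46: δ = d·√n = 0.48 × √46 = 3.2555. Critical value z_{0.05} = 1.645.
Revised power = P(Z > 1.645 − δ) = Φ(1.611) = 0.9464.

Power ≈ 0.946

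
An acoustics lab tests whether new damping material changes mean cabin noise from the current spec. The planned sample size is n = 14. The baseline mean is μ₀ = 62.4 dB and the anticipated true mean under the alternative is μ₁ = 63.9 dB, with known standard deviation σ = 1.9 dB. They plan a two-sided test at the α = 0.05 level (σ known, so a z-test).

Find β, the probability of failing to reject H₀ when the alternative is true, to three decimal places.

Standardized effect: d = |μ₁ − μ₀| / σ = |63.9 − 62.4| / 1.9 = 0.7895
Noncentrality parameter: δ = d·√n = 0.7895 × √14 = 2.9539
Two-sided α = 0.05 → critical value z_{0.025} = 1.960.
Power = Φ(δ − 1.960) + Φ(−δ − 1.960) = Φ(0.994) + Φ(-4.914) = 0.8399 + 0.0000 = 0.8399.
Type II error: β = 1 − power = 1 − 0.8399 = 0.1601.

β ≈ 0.160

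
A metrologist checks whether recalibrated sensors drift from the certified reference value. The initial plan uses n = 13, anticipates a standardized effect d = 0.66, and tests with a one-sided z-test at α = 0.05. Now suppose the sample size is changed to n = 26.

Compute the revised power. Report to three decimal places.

Power ≈ 0.957

With n = 26: δ = d·√n = 0.66 × √26 = 3.3654. Critical value z_{0.05} = 1.645.
Revised power = P(Z > 1.645 − δ) = Φ(1.720) = 0.9573.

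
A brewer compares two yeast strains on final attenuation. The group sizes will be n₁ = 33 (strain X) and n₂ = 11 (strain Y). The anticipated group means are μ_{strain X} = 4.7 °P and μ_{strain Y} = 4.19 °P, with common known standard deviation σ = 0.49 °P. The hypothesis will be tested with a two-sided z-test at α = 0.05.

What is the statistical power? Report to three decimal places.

Standardized effect: d = |μ_{strain X} − μ_{strain Y}| / σ = |4.7 − 4.19| / 0.49 = 1.0408
Noncentrality parameter: δ = d / √(1/n₁ + 1/n₂) = 1.0408 / √(1/33 + 1/11) = 2.9895
Critical value for a two-sided test at α = 0.05: z_{α/2} = 1.960.
Power = Φ(δ − 1.960) + Φ(−δ − 1.960) = Φ(1.030) + Φ(-4.949) = 0.8484 + 0.0000 = 0.8484.

Power ≈ 0.848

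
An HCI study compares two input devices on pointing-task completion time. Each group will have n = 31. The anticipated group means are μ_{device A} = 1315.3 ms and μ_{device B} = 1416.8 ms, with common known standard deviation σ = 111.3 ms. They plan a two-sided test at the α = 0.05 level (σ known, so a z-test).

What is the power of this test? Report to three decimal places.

Standardized effect: d = |μ_{device A} − μ_{device B}| / σ = |1315.3 − 1416.8| / 111.3 = 0.9119
Noncentrality parameter: λ = d·√(n/2) = 0.9119 × √(31/2) = 3.5903
Critical value for a two-sided test at α = 0.05: z_{α/2} = 1.960.
Power = Φ(λ − 1.960) + Φ(−λ − 1.960) = Φ(1.630) + Φ(-5.550) = 0.9485 + 0.0000 = 0.9485.

Power ≈ 0.948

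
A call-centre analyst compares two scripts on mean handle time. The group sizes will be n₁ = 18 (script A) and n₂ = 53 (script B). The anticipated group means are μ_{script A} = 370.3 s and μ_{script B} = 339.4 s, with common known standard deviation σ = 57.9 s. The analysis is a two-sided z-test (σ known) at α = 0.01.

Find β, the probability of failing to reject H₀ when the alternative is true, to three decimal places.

Standardized effect: d = |μ_{script A} − μ_{script B}| / σ = |370.3 − 339.4| / 57.9 = 0.5337
Noncentrality parameter: δ = d / √(1/n₁ + 1/n₂) = 0.5337 / √(1/18 + 1/53) = 1.9563
Two-sided α = 0.01 → critical value z_{0.005} = 2.576.
Power = Φ(δ − 2.576) + Φ(−δ − 2.576) = Φ(-0.620) + Φ(-4.532) = 0.2678 + 0.0000 = 0.2678.
Type II error: β = 1 − power = 1 − 0.2678 = 0.7322.

β ≈ 0.732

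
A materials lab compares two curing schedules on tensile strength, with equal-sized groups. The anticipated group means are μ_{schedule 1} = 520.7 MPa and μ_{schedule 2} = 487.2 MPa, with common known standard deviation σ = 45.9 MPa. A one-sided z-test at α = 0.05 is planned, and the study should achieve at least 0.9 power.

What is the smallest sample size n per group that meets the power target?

Standardized effect: d = |μ_{schedule 1} − μ_{schedule 2}| / σ = |520.7 − 487.2| / 45.9 = 0.7298
Set Φ(δ − 1.645) = 0.9; then δ − 1.645 = Φ⁻¹(0.9) = 1.282, giving δ = 2.926.
δ = d·√(n/2) ⇒ n = 2(δ/d)² = 2 × (2.926 / 0.7298)² = 32.15.
Rounding up, n = 33 per group.

n = 33 per group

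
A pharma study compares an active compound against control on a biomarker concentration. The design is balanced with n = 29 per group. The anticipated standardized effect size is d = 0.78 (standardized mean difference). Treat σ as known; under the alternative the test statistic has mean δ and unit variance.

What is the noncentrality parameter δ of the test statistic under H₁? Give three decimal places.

δ ≈ 2.970

δ = d·√(n/2) = 0.78 × √(29/2) = 2.9702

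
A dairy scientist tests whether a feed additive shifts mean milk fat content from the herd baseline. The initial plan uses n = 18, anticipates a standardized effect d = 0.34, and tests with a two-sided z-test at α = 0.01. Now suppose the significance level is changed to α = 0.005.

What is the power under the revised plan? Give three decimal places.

δ = d·√n = 0.34 × √18 = 1.4425 (unchanged). New critical value: z_{0.0025} = 2.807.
Revised power = Φ(δ − 2.807) + Φ(−δ − 2.807) = Φ(-1.365) + Φ(-4.250) = 0.0862 + 0.0000 = 0.0862.

Power ≈ 0.086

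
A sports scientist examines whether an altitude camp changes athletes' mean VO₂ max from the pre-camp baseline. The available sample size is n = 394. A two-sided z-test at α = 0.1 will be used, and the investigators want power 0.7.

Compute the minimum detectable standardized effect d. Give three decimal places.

d ≈ 0.109

Need Φ(δ − 1.645) = 0.7, so δ = 1.645 + 0.524 = 2.169.
(The second rejection-region term Φ(−δ − z_{α/2}) is negligible and dropped.)
δ = d·√n ⇒ d = δ/√n = 2.169/√394 = 0.1093.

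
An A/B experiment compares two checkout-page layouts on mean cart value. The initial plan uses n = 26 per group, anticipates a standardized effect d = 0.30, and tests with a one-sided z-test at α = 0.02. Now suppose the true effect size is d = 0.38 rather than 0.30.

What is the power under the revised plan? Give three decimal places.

Power ≈ 0.247

With d = 0.38: δ = d·√(n/2) = 0.38 × √(26/2) = 1.3701. Critical value z_{0.02} = 2.054.
Revised power = P(Z > 2.054 − δ) = Φ(-0.684) = 0.2471.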